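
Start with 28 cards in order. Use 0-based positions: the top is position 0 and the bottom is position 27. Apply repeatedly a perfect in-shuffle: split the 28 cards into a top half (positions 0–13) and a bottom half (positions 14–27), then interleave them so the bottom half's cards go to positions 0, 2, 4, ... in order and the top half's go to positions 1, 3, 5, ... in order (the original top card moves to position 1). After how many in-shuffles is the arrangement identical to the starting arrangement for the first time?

28

The in-shuffle permutes the 28 positions with cycle lengths [28].
Every card is home exactly when every cycle has completed a whole number of laps, i.e. after lcm(28) = 28 in-shuffles.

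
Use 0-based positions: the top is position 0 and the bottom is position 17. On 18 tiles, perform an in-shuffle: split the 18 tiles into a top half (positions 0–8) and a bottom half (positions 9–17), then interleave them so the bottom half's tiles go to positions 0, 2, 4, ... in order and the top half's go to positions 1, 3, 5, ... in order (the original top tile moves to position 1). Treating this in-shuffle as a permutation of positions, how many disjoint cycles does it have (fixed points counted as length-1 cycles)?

1

Trace each unvisited position around until it returns:
(0 1 3 7 15 12 ... len 18)
1 cycle in total.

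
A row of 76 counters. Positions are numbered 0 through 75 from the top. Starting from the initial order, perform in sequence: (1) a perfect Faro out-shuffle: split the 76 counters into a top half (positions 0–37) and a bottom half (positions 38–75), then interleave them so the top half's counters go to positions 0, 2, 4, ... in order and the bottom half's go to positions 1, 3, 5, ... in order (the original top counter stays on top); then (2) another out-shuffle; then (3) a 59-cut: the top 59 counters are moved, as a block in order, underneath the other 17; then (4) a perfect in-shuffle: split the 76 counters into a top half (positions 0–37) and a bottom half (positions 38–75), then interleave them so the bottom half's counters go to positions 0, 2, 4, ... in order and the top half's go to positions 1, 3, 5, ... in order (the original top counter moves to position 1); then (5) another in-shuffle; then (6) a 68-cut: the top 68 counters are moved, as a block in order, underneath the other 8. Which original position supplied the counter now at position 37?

7

Undo the operations in reverse order, starting from position 37:
  undo op 6 (cut 68): 37 ← 29
  undo op 5 (in-shuffle, from top half): 29 ← 14
  undo op 4 (in-shuffle, from bottom half): 14 ← 45
  undo op 3 (cut 59): 45 ← 28
  undo op 2 (out-shuffle, from top half): 28 ← 14
  undo op 1 (out-shuffle, from top half): 14 ← 7
So the counter at position 37 came from original position 7.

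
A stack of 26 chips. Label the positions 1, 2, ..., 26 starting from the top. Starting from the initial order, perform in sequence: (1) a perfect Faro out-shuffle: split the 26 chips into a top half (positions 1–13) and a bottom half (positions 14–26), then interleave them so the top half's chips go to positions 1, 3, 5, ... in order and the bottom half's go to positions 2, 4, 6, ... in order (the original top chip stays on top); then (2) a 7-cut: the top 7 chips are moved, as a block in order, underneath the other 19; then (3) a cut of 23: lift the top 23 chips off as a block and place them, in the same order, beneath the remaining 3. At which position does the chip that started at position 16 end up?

2

Track the chip from position 16 forward through each operation:
  after op 1 (out-shuffle): 16 → 6
  after op 2 (cut 7): 6 → 25
  after op 3 (cut 23): 25 → 2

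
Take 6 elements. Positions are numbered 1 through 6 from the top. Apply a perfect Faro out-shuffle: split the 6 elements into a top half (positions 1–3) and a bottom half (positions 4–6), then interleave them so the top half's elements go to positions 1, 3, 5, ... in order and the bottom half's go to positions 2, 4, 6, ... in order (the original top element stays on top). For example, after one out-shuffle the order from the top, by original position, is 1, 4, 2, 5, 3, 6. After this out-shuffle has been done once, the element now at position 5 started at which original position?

Work backwards from position 5, undoing one out-shuffle at a time:
5 ← 3
So the element now at position 5 started at position 3.

3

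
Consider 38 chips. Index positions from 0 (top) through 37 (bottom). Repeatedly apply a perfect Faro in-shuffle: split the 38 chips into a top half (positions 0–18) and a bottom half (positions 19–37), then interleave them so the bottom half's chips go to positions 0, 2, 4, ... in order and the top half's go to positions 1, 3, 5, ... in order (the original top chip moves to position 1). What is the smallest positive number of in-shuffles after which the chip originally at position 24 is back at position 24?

Follow position 24 under repeated in-shuffles:
24 → 10 → 21 → 4 → 9 → 19 → 0 → 1 → 3 → 7 → 15 → 31 → 24
It first returns after 12 in-shuffles.

12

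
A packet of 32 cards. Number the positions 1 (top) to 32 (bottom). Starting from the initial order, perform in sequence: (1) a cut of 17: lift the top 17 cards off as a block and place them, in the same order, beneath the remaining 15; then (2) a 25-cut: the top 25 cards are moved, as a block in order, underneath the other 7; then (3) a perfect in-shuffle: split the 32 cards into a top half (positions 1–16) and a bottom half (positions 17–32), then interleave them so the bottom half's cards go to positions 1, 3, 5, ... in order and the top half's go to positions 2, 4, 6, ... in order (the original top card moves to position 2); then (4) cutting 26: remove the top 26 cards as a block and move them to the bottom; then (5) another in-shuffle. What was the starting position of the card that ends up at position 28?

14

Undo the operations in reverse order, starting from position 28:
  undo op 5 (in-shuffle, from top half): 28 ← 14
  undo op 4 (cut 26): 14 ← 8
  undo op 3 (in-shuffle, from top half): 8 ← 4
  undo op 2 (cut 25): 4 ← 29
  undo op 1 (cut 17): 29 ← 14
So the card at position 28 came from original position 14.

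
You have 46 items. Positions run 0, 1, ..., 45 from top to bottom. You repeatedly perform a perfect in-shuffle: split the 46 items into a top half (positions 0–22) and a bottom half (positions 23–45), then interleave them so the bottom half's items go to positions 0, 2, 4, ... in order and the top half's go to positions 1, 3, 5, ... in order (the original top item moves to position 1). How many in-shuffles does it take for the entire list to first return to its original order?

The in-shuffle permutes the 46 positions with cycle lengths [23, 23].
Every item is home exactly when every cycle has completed a whole number of laps, i.e. after lcm(23) = 23 in-shuffles.

23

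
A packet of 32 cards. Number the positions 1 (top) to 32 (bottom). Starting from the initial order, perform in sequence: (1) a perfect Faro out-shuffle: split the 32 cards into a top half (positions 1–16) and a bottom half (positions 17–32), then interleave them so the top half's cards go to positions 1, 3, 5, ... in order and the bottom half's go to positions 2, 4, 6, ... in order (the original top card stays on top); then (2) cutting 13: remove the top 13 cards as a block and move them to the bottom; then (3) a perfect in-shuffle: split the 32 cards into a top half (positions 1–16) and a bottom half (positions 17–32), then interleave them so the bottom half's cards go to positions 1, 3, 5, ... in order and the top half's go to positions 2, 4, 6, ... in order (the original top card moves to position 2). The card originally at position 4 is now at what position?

19

Track the card from position 4 forward through each operation:
  after op 1 (out-shuffle): 4 → 7
  after op 2 (cut 13): 7 → 26
  after op 3 (in-shuffle): 26 → 19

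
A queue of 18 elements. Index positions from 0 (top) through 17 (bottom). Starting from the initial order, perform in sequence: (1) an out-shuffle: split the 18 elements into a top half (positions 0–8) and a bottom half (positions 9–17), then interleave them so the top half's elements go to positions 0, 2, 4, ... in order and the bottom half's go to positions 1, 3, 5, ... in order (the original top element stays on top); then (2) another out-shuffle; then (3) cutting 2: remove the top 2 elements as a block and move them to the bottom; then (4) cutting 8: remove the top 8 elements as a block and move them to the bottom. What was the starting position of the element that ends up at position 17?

15

Undo the operations in reverse order, starting from position 17:
  undo op 4 (cut 8): 17 ← 7
  undo op 3 (cut 2): 7 ← 9
  undo op 2 (out-shuffle, from bottom half): 9 ← 13
  undo op 1 (out-shuffle, from bottom half): 13 ← 15
So the element at position 17 came from original position 15.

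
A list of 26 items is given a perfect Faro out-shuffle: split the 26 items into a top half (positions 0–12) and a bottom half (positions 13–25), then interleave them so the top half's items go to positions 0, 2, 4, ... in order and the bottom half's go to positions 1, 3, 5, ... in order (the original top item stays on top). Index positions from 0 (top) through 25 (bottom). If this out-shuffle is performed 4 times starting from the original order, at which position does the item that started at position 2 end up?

7

Track the item's position through each out-shuffle:
2 → 4 → 8 → 16 → 7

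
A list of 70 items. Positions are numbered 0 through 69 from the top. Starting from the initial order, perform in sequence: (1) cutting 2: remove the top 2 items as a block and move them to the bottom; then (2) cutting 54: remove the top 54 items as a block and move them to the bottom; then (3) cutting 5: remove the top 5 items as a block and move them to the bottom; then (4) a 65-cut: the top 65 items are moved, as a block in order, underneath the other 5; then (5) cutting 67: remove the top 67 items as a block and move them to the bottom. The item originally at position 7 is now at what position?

Track the item from position 7 forward through each operation:
  after op 1 (cut 2): 7 → 5
  after op 2 (cut 54): 5 → 21
  after op 3 (cut 5): 21 → 16
  after op 4 (cut 65): 16 → 21
  after op 5 (cut 67): 21 → 24

24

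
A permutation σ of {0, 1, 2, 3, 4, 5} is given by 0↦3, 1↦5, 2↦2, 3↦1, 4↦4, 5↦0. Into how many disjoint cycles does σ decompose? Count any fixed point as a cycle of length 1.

Cycle decomposition: (0 3 1 5) (2) (4).
3 cycles.

3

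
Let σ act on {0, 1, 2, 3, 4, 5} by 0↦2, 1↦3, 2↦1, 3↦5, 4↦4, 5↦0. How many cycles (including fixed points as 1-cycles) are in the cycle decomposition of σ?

2

Cycle decomposition: (0 2 1 3 5) (4).
2 cycles.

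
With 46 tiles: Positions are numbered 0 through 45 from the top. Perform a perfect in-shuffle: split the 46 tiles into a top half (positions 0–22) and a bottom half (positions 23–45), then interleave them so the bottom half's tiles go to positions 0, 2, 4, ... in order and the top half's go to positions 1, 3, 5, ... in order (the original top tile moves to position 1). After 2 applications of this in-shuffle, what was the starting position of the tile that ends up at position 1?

23

Work backwards from position 1, undoing one in-shuffle at a time:
1 ← 0 ← 23
So the tile now at position 1 started at position 23.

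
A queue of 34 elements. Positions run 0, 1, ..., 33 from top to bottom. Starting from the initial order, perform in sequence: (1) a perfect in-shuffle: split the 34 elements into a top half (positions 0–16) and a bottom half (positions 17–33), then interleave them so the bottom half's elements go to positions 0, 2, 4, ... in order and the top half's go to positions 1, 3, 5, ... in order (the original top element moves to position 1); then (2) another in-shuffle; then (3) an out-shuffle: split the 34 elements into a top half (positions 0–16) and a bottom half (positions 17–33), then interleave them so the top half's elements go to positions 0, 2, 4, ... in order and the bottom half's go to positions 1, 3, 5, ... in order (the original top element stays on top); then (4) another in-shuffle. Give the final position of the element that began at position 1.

29

Track the element from position 1 forward through each operation:
  after op 1 (in-shuffle): 1 → 3
  after op 2 (in-shuffle): 3 → 7
  after op 3 (out-shuffle): 7 → 14
  after op 4 (in-shuffle): 14 → 29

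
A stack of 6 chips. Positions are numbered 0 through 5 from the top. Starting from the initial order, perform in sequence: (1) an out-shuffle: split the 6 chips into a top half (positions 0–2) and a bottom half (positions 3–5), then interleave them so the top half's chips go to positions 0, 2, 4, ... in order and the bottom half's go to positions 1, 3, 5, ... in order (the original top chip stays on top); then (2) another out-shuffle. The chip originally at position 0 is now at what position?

Track the chip from position 0 forward through each operation:
  after op 1 (out-shuffle): 0 → 0
  after op 2 (out-shuffle): 0 → 0

0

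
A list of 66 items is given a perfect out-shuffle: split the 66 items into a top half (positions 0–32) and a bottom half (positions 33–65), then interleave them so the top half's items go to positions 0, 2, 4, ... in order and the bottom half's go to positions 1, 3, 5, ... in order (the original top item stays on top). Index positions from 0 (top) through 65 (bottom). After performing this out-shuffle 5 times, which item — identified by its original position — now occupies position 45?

Work backwards from position 45, undoing one out-shuffle at a time:
45 ← 55 ← 60 ← 30 ← 15 ← 40
So the item now at position 45 started at position 40.

40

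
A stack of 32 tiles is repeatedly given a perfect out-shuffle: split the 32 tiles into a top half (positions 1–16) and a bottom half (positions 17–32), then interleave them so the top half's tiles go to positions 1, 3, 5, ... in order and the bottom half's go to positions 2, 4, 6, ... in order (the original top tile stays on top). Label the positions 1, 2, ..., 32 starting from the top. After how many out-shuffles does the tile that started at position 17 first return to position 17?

5

Follow position 17 under repeated out-shuffles:
17 → 2 → 3 → 5 → 9 → 17
It first returns after 5 out-shuffles.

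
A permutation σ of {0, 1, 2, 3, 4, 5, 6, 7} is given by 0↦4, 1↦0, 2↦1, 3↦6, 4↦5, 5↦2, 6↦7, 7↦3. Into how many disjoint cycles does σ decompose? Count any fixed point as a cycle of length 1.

Cycle decomposition: (0 4 5 2 1) (3 6 7).
2 cycles.

2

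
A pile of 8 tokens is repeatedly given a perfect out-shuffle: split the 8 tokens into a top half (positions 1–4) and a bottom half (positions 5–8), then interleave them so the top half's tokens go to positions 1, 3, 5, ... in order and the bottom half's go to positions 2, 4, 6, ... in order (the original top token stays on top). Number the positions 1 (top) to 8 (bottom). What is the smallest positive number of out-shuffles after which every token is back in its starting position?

The out-shuffle permutes the 8 positions with cycle lengths [1, 1, 3, 3].
Every token is home exactly when every cycle has completed a whole number of laps, i.e. after lcm(1, 3) = 3 out-shuffles.

3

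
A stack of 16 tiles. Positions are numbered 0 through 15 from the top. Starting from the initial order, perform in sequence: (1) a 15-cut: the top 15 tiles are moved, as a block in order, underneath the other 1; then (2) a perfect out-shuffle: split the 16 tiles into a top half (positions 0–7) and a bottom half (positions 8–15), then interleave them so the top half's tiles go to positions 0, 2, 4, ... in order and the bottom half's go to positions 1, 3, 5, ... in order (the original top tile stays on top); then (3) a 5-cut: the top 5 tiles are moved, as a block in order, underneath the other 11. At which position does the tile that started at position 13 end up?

Track the tile from position 13 forward through each operation:
  after op 1 (cut 15): 13 → 14
  after op 2 (out-shuffle): 14 → 13
  after op 3 (cut 5): 13 → 8

8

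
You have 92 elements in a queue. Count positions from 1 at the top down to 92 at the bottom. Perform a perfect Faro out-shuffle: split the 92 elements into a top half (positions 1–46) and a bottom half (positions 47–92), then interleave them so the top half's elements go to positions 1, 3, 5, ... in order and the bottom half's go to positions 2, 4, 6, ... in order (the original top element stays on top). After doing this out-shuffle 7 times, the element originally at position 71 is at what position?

43

Track the element's position through each out-shuffle:
71 → 50 → 8 → 15 → 29 → 57 → 22 → 43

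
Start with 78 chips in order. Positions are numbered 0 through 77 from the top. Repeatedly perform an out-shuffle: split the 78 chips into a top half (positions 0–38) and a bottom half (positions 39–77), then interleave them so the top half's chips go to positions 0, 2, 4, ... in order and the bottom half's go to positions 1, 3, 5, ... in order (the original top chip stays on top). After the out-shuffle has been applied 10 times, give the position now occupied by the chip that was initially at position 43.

65

Track the chip's position through each out-shuffle:
43 → 9 → 18 → 36 → 72 → 67 → 57 → 37 → 74 → 71 → 65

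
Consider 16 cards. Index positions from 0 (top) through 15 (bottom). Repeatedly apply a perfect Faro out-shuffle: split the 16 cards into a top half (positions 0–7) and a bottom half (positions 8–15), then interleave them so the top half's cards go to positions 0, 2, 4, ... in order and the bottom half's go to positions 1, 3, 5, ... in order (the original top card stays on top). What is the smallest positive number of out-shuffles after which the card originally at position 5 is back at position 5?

Follow position 5 under repeated out-shuffles:
5 → 10 → 5
It first returns after 2 out-shuffles.

2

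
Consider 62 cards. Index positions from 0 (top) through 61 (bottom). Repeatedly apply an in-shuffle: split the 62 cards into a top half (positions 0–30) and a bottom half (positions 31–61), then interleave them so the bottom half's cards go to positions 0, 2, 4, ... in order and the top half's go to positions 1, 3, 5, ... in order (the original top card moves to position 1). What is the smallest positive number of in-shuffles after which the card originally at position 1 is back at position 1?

6

Follow position 1 under repeated in-shuffles:
1 → 3 → 7 → 15 → 31 → 0 → 1
It first returns after 6 in-shuffles.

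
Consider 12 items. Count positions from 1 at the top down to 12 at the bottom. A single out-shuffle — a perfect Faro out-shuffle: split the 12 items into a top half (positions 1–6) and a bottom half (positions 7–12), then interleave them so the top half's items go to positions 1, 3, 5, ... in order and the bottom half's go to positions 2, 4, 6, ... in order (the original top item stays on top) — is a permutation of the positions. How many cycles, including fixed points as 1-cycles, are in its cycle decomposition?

Trace each unvisited position around until it returns:
(1) (2 3 5 9 6 11 10 8 4 7) (12)
3 cycles in total.

3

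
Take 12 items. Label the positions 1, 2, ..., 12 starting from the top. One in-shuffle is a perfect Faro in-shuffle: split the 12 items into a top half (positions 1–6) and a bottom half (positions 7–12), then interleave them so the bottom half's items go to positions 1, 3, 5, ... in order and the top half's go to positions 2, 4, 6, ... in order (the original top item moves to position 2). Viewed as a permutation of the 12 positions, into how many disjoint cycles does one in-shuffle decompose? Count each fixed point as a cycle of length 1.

1

Trace each unvisited position around until it returns:
(1 2 4 8 3 6 ... len 12)
1 cycle in total.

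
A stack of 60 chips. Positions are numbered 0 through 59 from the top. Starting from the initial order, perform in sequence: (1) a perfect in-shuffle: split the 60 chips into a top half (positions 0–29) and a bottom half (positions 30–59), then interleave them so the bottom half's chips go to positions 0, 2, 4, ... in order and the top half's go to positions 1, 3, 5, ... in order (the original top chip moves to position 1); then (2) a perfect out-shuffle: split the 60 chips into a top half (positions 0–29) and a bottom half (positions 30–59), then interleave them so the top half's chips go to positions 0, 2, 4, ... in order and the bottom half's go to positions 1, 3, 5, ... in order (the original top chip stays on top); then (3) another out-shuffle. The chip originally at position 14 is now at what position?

57

Track the chip from position 14 forward through each operation:
  after op 1 (in-shuffle): 14 → 29
  after op 2 (out-shuffle): 29 → 58
  after op 3 (out-shuffle): 58 → 57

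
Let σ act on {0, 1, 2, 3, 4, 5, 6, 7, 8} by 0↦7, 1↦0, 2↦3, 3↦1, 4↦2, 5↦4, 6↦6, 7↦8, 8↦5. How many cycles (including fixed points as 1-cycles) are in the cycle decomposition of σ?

2

Cycle decomposition: (0 7 8 5 4 2 3 1) (6).
2 cycles.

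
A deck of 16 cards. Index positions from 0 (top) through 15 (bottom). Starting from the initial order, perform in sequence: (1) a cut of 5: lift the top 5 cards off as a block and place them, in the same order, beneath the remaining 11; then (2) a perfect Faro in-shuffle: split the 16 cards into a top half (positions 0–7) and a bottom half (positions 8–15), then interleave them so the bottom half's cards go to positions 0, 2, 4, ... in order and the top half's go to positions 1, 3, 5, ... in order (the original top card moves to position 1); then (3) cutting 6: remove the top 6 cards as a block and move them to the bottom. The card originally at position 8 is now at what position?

Track the card from position 8 forward through each operation:
  after op 1 (cut 5): 8 → 3
  after op 2 (in-shuffle): 3 → 7
  after op 3 (cut 6): 7 → 1

1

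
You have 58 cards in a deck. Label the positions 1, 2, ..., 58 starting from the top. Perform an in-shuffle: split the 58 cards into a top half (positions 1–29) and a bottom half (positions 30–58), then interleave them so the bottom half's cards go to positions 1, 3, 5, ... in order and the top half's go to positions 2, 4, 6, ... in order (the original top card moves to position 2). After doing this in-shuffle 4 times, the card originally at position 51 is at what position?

Track the card's position through each in-shuffle:
51 → 43 → 27 → 54 → 49

49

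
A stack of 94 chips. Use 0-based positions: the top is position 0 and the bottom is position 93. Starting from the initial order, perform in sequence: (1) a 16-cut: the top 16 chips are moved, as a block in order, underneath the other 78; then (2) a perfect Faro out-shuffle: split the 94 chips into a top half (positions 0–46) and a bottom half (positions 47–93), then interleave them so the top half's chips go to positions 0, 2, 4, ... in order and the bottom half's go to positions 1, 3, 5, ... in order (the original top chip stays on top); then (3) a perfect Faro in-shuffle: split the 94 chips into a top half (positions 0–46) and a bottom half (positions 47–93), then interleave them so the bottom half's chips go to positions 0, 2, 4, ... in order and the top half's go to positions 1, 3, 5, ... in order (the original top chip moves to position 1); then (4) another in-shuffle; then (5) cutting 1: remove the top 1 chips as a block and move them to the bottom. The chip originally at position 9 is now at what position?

41

Track the chip from position 9 forward through each operation:
  after op 1 (cut 16): 9 → 87
  after op 2 (out-shuffle): 87 → 81
  after op 3 (in-shuffle): 81 → 68
  after op 4 (in-shuffle): 68 → 42
  after op 5 (cut 1): 42 → 41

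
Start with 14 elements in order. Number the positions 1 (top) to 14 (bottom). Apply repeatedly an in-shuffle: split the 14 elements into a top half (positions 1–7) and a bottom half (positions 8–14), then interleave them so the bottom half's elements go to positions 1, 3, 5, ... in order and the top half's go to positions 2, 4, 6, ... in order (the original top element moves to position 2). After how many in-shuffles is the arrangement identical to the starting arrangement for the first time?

The in-shuffle permutes the 14 positions with cycle lengths [2, 4, 4, 4].
Every element is home exactly when every cycle has completed a whole number of laps, i.e. after lcm(2, 4) = 4 in-shuffles.

4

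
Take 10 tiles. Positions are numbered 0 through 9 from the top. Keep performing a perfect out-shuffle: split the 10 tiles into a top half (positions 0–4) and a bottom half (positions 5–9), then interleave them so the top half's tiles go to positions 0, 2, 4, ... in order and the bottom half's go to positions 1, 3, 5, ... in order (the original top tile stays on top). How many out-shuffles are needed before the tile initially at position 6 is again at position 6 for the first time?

Follow position 6 under repeated out-shuffles:
6 → 3 → 6
It first returns after 2 out-shuffles.

2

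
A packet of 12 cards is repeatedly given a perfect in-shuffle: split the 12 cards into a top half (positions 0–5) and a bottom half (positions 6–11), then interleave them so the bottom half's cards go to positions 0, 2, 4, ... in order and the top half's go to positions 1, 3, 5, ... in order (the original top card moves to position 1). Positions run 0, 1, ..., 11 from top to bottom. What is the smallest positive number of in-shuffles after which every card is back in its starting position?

The in-shuffle permutes the 12 positions with cycle lengths [12].
Every card is home exactly when every cycle has completed a whole number of laps, i.e. after lcm(12) = 12 in-shuffles.

12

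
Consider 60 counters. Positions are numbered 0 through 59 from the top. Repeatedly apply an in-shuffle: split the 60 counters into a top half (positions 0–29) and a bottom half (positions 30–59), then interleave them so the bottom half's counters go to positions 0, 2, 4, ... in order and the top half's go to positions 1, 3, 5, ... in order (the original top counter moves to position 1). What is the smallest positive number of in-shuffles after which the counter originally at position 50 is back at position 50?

Follow position 50 under repeated in-shuffles:
50 → 40 → 20 → 41 → 22 → 45 → 30 → 0 → ... → 50 (length 60)
It first returns after 60 in-shuffles.

60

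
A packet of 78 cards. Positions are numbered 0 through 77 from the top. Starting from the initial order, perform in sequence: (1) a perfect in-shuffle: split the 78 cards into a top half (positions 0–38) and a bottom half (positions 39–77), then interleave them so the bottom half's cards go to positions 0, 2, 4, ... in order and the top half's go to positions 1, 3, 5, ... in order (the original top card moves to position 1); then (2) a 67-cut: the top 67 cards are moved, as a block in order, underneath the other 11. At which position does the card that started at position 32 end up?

76

Track the card from position 32 forward through each operation:
  after op 1 (in-shuffle): 32 → 65
  after op 2 (cut 67): 65 → 76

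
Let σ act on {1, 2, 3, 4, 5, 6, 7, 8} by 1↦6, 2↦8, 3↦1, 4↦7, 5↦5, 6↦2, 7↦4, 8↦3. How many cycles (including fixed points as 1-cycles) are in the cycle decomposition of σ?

3

Cycle decomposition: (1 6 2 8 3) (4 7) (5).
3 cycles.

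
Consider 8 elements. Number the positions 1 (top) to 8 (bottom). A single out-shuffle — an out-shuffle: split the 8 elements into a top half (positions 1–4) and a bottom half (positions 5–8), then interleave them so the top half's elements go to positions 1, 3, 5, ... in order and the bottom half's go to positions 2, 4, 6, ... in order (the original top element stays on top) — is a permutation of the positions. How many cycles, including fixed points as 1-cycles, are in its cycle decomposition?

Trace each unvisited position around until it returns:
(1) (2 3 5) (4 7 6) (8)
4 cycles in total.

4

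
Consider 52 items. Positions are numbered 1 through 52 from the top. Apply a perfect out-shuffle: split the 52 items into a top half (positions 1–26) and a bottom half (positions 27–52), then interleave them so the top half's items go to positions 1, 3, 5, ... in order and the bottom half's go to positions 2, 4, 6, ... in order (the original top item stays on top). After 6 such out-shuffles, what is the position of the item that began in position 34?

22

Track the item's position through each out-shuffle:
34 → 16 → 31 → 10 → 19 → 37 → 22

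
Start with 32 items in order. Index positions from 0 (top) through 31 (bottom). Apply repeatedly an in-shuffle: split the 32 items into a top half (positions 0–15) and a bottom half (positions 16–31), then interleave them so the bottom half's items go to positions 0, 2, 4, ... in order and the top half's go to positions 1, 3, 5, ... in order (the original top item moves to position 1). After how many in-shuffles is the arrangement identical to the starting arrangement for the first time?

10

The in-shuffle permutes the 32 positions with cycle lengths [2, 10, 10, 10].
Every item is home exactly when every cycle has completed a whole number of laps, i.e. after lcm(2, 10) = 10 in-shuffles.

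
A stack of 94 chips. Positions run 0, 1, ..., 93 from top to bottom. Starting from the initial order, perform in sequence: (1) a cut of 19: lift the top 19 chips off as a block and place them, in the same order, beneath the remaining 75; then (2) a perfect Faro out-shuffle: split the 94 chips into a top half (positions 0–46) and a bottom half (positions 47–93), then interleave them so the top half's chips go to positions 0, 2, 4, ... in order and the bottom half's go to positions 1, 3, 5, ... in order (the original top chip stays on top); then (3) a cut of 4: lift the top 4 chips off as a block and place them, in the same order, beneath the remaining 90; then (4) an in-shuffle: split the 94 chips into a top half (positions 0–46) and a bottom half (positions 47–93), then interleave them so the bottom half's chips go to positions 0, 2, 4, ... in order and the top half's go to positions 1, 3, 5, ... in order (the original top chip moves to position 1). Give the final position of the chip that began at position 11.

Track the chip from position 11 forward through each operation:
  after op 1 (cut 19): 11 → 86
  after op 2 (out-shuffle): 86 → 79
  after op 3 (cut 4): 79 → 75
  after op 4 (in-shuffle): 75 → 56

56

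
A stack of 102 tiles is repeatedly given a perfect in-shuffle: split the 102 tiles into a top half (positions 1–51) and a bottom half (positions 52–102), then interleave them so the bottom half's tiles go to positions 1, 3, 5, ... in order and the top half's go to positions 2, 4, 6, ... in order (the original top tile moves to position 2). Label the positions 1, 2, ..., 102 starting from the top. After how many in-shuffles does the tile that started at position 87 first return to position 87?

Follow position 87 under repeated in-shuffles:
87 → 71 → 39 → 78 → 53 → 3 → 6 → 12 → ... → 87 (length 51)
It first returns after 51 in-shuffles.

51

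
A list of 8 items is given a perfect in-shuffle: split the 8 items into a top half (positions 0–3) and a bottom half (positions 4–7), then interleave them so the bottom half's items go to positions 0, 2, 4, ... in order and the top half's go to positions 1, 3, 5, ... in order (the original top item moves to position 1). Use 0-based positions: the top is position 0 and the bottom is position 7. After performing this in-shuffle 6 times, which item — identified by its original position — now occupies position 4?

Work backwards from position 4, undoing one in-shuffle at a time:
4 ← 6 ← 7 ← 3 ← 1 ← 0 ← 4
So the item now at position 4 started at position 4.

4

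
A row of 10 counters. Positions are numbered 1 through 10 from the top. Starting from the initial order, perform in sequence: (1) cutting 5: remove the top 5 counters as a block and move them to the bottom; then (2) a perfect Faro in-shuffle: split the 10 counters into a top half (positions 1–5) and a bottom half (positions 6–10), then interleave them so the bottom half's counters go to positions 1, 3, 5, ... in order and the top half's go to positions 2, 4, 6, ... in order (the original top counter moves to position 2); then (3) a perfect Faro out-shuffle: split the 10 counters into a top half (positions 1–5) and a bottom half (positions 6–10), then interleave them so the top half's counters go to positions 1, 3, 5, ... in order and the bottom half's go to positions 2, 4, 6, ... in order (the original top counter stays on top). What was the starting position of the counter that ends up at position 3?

Undo the operations in reverse order, starting from position 3:
  undo op 3 (out-shuffle, from top half): 3 ← 2
  undo op 2 (in-shuffle, from top half): 2 ← 1
  undo op 1 (cut 5): 1 ← 6
So the counter at position 3 came from original position 6.

6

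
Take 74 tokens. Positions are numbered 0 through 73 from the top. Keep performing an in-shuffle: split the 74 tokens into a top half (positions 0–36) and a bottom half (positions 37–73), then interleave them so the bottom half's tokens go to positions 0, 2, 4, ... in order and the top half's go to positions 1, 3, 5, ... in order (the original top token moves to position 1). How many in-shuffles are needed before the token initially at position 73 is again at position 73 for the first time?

20

Follow position 73 under repeated in-shuffles:
73 → 72 → 70 → 66 → 58 → 42 → 10 → 21 → 43 → 12 → 25 → 51 → 28 → 57 → 40 → 6 → 13 → 27 → 55 → 36 → 73
It first returns after 20 in-shuffles.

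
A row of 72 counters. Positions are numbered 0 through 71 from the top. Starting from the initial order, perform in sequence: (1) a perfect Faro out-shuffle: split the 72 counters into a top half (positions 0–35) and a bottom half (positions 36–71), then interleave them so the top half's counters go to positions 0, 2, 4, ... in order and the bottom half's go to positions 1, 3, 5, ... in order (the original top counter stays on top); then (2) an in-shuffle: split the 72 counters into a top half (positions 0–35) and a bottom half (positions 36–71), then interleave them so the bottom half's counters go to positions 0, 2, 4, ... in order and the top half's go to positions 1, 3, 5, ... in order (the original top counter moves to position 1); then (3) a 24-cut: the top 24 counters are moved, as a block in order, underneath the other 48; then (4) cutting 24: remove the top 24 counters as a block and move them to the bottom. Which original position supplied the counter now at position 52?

25

Undo the operations in reverse order, starting from position 52:
  undo op 4 (cut 24): 52 ← 4
  undo op 3 (cut 24): 4 ← 28
  undo op 2 (in-shuffle, from bottom half): 28 ← 50
  undo op 1 (out-shuffle, from top half): 50 ← 25
So the counter at position 52 came from original position 25.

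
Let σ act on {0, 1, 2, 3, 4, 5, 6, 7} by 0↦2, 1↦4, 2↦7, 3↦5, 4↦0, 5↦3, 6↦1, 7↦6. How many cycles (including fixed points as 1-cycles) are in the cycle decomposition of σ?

2

Cycle decomposition: (0 2 7 6 1 4) (3 5).
2 cycles.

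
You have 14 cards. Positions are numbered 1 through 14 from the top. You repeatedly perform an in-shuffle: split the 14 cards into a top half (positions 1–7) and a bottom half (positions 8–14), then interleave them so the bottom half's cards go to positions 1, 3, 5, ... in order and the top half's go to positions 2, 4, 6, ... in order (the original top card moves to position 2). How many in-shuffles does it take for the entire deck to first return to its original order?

The in-shuffle permutes the 14 positions with cycle lengths [2, 4, 4, 4].
Every card is home exactly when every cycle has completed a whole number of laps, i.e. after lcm(2, 4) = 4 in-shuffles.

4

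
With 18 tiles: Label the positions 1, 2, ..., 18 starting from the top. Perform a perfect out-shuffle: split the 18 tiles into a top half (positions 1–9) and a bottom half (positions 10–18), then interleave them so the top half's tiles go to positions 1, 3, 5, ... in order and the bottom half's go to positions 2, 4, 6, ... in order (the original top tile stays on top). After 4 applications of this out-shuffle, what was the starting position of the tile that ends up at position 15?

4

Work backwards from position 15, undoing one out-shuffle at a time:
15 ← 8 ← 13 ← 7 ← 4
So the tile now at position 15 started at position 4.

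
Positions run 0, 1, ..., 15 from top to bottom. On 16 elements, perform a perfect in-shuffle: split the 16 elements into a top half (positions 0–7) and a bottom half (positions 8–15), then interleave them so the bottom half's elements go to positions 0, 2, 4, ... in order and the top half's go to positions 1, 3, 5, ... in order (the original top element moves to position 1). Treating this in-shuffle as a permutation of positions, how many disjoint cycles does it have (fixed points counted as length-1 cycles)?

2

Trace each unvisited position around until it returns:
(0 1 3 7 15 14 12 8) (2 5 11 6 13 10 4 9)
2 cycles in total.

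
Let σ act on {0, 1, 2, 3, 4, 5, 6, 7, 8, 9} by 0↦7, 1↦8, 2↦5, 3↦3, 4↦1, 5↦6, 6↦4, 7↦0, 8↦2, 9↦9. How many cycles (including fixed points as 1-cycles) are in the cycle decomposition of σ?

4

Cycle decomposition: (0 7) (1 8 2 5 6 4) (3) (9).
4 cycles.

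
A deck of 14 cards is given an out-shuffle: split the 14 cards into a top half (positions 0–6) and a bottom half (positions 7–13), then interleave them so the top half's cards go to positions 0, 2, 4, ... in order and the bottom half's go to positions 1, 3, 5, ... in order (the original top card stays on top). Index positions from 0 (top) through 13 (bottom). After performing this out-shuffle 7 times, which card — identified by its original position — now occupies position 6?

Work backwards from position 6, undoing one out-shuffle at a time:
6 ← 3 ← 8 ← 4 ← 2 ← 1 ← 7 ← 10
So the card now at position 6 started at position 10.

10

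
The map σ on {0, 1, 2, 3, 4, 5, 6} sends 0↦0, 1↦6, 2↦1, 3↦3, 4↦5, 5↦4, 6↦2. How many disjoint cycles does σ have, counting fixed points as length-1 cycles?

4

Cycle decomposition: (0) (1 6 2) (3) (4 5).
4 cycles.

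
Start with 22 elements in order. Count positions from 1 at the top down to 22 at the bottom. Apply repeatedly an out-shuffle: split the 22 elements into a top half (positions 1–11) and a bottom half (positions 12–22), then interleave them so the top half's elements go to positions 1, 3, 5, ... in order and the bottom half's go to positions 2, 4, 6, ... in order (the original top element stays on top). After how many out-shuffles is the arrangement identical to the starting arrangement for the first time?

6

The out-shuffle permutes the 22 positions with cycle lengths [1, 1, 2, 3, 3, 6, 6].
Every element is home exactly when every cycle has completed a whole number of laps, i.e. after lcm(1, 2, 3, 6) = 6 out-shuffles.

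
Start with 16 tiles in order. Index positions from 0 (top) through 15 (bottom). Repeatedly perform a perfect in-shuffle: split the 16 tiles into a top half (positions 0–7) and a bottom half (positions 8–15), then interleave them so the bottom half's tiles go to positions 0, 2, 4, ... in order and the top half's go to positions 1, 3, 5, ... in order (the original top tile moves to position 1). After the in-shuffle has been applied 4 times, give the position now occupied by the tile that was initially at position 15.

Track the tile's position through each in-shuffle:
15 → 14 → 12 → 8 → 0

0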